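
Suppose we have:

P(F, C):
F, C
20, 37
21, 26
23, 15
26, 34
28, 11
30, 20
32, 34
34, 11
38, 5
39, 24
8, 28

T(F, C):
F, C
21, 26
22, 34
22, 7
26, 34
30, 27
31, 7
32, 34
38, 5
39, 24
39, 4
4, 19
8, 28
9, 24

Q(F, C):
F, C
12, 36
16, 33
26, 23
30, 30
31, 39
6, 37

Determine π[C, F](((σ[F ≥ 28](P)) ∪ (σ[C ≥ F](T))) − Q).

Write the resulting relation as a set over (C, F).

Selection F ≥ 28: {(28, 11), (30, 20), (32, 34), (34, 11), (38, 5), (39, 24)}
Selection C ≥ F: {(21, 26), (22, 34), (26, 34), (32, 34), (4, 19), (8, 28), (9, 24)}
Set union of the two operands is {(21, 26), (22, 34), (26, 34), (28, 11), (30, 20), (32, 34), (34, 11), (38, 5), (39, 24), (4, 19), (8, 28), (9, 24)}.
Set difference of the two operands is {(21, 26), (22, 34), (26, 34), (28, 11), (30, 20), (32, 34), (34, 11), (38, 5), (39, 24), (4, 19), (8, 28), (9, 24)}.
π[C, F]: project onto (C, F) → {(11, 28), (11, 34), (19, 4), (20, 30), (24, 39), (24, 9), (26, 21), (28, 8), (34, 22), (34, 26), (34, 32), (5, 38)}

{(11, 28), (11, 34), (19, 4), (20, 30), (24, 39), (24, 9), (26, 21), (28, 8), (34, 22), (34, 26), (34, 32), (5, 38)}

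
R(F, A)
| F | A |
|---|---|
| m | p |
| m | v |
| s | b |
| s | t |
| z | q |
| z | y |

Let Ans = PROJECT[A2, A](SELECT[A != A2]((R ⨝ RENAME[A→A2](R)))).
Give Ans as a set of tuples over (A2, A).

ρ[A→A2]: schema becomes (F, A2); tuples unchanged.
Natural join on F: {(m, p, p), (m, p, v), (m, v, p), (m, v, v), (s, b, b), (s, b, t), (s, t, b), (s, t, t), (z, q, q), (z, q, y), (z, y, q), (z, y, y)}
Filtering on A != A2 leaves {(m, p, v), (m, v, p), (s, b, t), (s, t, b), (z, q, y), (z, y, q)}.
Projecting to A2, A: {(b, t), (p, v), (q, y), (t, b), (v, p), (y, q)}

{(b, t), (p, v), (q, y), (t, b), (v, p), (y, q)}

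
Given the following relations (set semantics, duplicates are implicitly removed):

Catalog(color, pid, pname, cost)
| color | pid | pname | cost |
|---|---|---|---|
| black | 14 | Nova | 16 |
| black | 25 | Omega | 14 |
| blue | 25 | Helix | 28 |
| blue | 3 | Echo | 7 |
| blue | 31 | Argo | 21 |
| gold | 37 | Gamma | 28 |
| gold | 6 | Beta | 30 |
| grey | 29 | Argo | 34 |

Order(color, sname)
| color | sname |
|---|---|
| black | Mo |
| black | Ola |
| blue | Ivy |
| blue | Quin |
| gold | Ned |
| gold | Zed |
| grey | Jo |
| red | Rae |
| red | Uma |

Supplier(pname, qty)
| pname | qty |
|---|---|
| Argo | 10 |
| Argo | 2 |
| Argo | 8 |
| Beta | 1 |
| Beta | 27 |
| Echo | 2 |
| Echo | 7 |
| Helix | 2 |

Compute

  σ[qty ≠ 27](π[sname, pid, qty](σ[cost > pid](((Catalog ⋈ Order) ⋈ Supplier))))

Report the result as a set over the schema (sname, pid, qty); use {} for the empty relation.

{(Ivy, 25, 2), (Ivy, 3, 2), (Ivy, 3, 7), (Jo, 29, 10), (Jo, 29, 2), (Jo, 29, 8), (Ned, 6, 1), (Quin, 25, 2), (Quin, 3, 2), (Quin, 3, 7), (Zed, 6, 1)}

Joining Catalog and Order on color yields {(black, 14, Nova, 16, Mo), (black, 14, Nova, 16, Ola), (black, 25, Omega, 14, Mo), (black, 25, Omega, 14, Ola), (blue, 25, Helix, 28, Ivy), (blue, 25, Helix, 28, Quin), (blue, 3, Echo, 7, Ivy), (blue, 3, Echo, 7, Quin), (blue, 31, Argo, 21, Ivy), (blue, 31, Argo, 21, Quin), (gold, 37, Gamma, 28, Ned), (gold, 37, Gamma, 28, Zed), (gold, 6, Beta, 30, Ned), (gold, 6, Beta, 30, Zed), (grey, 29, Argo, 34, Jo)}.
Joining (Catalog ⋈ Order) and Supplier on pname yields {(blue, 25, Helix, 28, Ivy, 2), (blue, 25, Helix, 28, Quin, 2), (blue, 3, Echo, 7, Ivy, 2), (blue, 3, Echo, 7, Ivy, 7), (blue, 3, Echo, 7, Quin, 2), (blue, 3, Echo, 7, Quin, 7), (blue, 31, Argo, 21, Ivy, 10), (blue, 31, Argo, 21, Ivy, 2), (blue, 31, Argo, 21, Ivy, 8), (blue, 31, Argo, 21, Quin, 10), (blue, 31, Argo, 21, Quin, 2), (blue, 31, Argo, 21, Quin, 8), (gold, 6, Beta, 30, Ned, 1), (gold, 6, Beta, 30, Ned, 27), (gold, 6, Beta, 30, Zed, 1), (gold, 6, Beta, 30, Zed, 27), (grey, 29, Argo, 34, Jo, 10), (grey, 29, Argo, 34, Jo, 2), (grey, 29, Argo, 34, Jo, 8)}.
Selection cost > pid: {(blue, 25, Helix, 28, Ivy, 2), (blue, 25, Helix, 28, Quin, 2), (blue, 3, Echo, 7, Ivy, 2), (blue, 3, Echo, 7, Ivy, 7), (blue, 3, Echo, 7, Quin, 2), (blue, 3, Echo, 7, Quin, 7), (gold, 6, Beta, 30, Ned, 1), (gold, 6, Beta, 30, Ned, 27), (gold, 6, Beta, 30, Zed, 1), (gold, 6, Beta, 30, Zed, 27), (grey, 29, Argo, 34, Jo, 10), (grey, 29, Argo, 34, Jo, 2), (grey, 29, Argo, 34, Jo, 8)}
π_{sname, pid, qty} gives {(Ivy, 25, 2), (Ivy, 3, 2), (Ivy, 3, 7), (Jo, 29, 10), (Jo, 29, 2), (Jo, 29, 8), (Ned, 6, 1), (Ned, 6, 27), (Quin, 25, 2), (Quin, 3, 2), (Quin, 3, 7), (Zed, 6, 1), (Zed, 6, 27)}.
Selection qty ≠ 27: {(Ivy, 25, 2), (Ivy, 3, 2), (Ivy, 3, 7), (Jo, 29, 10), (Jo, 29, 2), (Jo, 29, 8), (Ned, 6, 1), (Quin, 25, 2), (Quin, 3, 2), (Quin, 3, 7), (Zed, 6, 1)}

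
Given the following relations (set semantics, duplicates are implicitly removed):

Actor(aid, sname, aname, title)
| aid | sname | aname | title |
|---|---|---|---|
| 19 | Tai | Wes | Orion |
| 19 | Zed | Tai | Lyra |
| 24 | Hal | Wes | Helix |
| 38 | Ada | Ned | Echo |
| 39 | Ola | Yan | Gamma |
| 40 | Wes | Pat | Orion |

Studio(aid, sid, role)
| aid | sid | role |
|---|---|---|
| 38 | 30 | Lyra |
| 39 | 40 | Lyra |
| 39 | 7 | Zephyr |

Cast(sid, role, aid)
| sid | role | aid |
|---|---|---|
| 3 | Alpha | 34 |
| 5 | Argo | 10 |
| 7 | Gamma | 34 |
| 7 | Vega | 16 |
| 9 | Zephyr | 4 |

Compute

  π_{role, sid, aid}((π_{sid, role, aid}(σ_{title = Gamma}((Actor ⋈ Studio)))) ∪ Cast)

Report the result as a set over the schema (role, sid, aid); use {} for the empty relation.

{(Alpha, 3, 34), (Argo, 5, 10), (Gamma, 7, 34), (Lyra, 40, 39), (Vega, 7, 16), (Zephyr, 7, 39), (Zephyr, 9, 4)}

Actor ⋈ Studio (natural join on aid): {(38, Ada, Ned, Echo, 30, Lyra), (39, Ola, Yan, Gamma, 40, Lyra), (39, Ola, Yan, Gamma, 7, Zephyr)}
Selection title = Gamma: {(39, Ola, Yan, Gamma, 40, Lyra), (39, Ola, Yan, Gamma, 7, Zephyr)}
π[sid, role, aid]: project onto (sid, role, aid) → {(40, Lyra, 39), (7, Zephyr, 39)}
Set union of the two operands is {(3, Alpha, 34), (40, Lyra, 39), (5, Argo, 10), (7, Gamma, 34), (7, Vega, 16), (7, Zephyr, 39), (9, Zephyr, 4)}.
π[role, sid, aid]: project onto (role, sid, aid) → {(Alpha, 3, 34), (Argo, 5, 10), (Gamma, 7, 34), (Lyra, 40, 39), (Vega, 7, 16), (Zephyr, 7, 39), (Zephyr, 9, 4)}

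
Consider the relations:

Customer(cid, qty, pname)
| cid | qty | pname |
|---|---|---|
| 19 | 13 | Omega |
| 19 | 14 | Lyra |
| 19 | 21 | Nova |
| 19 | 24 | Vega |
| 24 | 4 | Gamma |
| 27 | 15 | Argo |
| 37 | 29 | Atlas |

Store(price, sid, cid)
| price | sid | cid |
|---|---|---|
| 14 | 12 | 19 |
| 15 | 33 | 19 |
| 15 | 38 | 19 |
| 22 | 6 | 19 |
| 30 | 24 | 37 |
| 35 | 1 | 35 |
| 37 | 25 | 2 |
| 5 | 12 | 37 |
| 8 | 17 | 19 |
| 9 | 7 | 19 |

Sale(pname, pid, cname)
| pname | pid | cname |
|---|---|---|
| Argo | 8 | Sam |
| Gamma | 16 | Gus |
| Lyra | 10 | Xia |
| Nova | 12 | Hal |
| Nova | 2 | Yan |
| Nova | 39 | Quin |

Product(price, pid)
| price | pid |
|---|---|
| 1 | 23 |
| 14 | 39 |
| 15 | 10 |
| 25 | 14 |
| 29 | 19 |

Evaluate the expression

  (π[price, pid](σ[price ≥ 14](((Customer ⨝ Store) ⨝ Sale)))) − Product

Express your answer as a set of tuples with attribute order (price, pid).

Natural join on cid: {(19, 13, Omega, 14, 12), (19, 13, Omega, 15, 33), (19, 13, Omega, 15, 38), (19, 13, Omega, 22, 6), (19, 13, Omega, 8, 17), (19, 13, Omega, 9, 7), (19, 14, Lyra, 14, 12), (19, 14, Lyra, 15, 33), (19, 14, Lyra, 15, 38), (19, 14, Lyra, 22, 6), (19, 14, Lyra, 8, 17), (19, 14, Lyra, 9, 7), (19, 21, Nova, 14, 12), (19, 21, Nova, 15, 33), (19, 21, Nova, 15, 38), (19, 21, Nova, 22, 6), (19, 21, Nova, 8, 17), (19, 21, Nova, 9, 7), (19, 24, Vega, 14, 12), (19, 24, Vega, 15, 33), (19, 24, Vega, 15, 38), (19, 24, Vega, 22, 6), (19, 24, Vega, 8, 17), (19, 24, Vega, 9, 7), (37, 29, Atlas, 30, 24), (37, 29, Atlas, 5, 12)}
Natural join on pname: {(19, 14, Lyra, 14, 12, 10, Xia), (19, 14, Lyra, 15, 33, 10, Xia), (19, 14, Lyra, 15, 38, 10, Xia), (19, 14, Lyra, 22, 6, 10, Xia), (19, 14, Lyra, 8, 17, 10, Xia), (19, 14, Lyra, 9, 7, 10, Xia), (19, 21, Nova, 14, 12, 12, Hal), (19, 21, Nova, 14, 12, 2, Yan), (19, 21, Nova, 14, 12, 39, Quin), (19, 21, Nova, 15, 33, 12, Hal), (19, 21, Nova, 15, 33, 2, Yan), (19, 21, Nova, 15, 33, 39, Quin), (19, 21, Nova, 15, 38, 12, Hal), (19, 21, Nova, 15, 38, 2, Yan), (19, 21, Nova, 15, 38, 39, Quin), (19, 21, Nova, 22, 6, 12, Hal), (19, 21, Nova, 22, 6, 2, Yan), (19, 21, Nova, 22, 6, 39, Quin), (19, 21, Nova, 8, 17, 12, Hal), (19, 21, Nova, 8, 17, 2, Yan), (19, 21, Nova, 8, 17, 39, Quin), (19, 21, Nova, 9, 7, 12, Hal), (19, 21, Nova, 9, 7, 2, Yan), (19, 21, Nova, 9, 7, 39, Quin)}
Selection price ≥ 14: {(19, 14, Lyra, 14, 12, 10, Xia), (19, 14, Lyra, 15, 33, 10, Xia), (19, 14, Lyra, 15, 38, 10, Xia), (19, 14, Lyra, 22, 6, 10, Xia), (19, 21, Nova, 14, 12, 12, Hal), (19, 21, Nova, 14, 12, 2, Yan), (19, 21, Nova, 14, 12, 39, Quin), (19, 21, Nova, 15, 33, 12, Hal), (19, 21, Nova, 15, 33, 2, Yan), (19, 21, Nova, 15, 33, 39, Quin), (19, 21, Nova, 15, 38, 12, Hal), (19, 21, Nova, 15, 38, 2, Yan), (19, 21, Nova, 15, 38, 39, Quin), (19, 21, Nova, 22, 6, 12, Hal), (19, 21, Nova, 22, 6, 2, Yan), (19, 21, Nova, 22, 6, 39, Quin)}
π[price, pid]: project onto (price, pid) (4 duplicate(s) eliminated) → {(14, 10), (14, 12), (14, 2), (14, 39), (15, 10), (15, 12), (15, 2), (15, 39), (22, 10), (22, 12), (22, 2), (22, 39)}
Taking the difference: {(14, 10), (14, 12), (14, 2), (15, 12), (15, 2), (15, 39), (22, 10), (22, 12), (22, 2), (22, 39)}

{(14, 10), (14, 12), (14, 2), (15, 12), (15, 2), (15, 39), (22, 10), (22, 12), (22, 2), (22, 39)}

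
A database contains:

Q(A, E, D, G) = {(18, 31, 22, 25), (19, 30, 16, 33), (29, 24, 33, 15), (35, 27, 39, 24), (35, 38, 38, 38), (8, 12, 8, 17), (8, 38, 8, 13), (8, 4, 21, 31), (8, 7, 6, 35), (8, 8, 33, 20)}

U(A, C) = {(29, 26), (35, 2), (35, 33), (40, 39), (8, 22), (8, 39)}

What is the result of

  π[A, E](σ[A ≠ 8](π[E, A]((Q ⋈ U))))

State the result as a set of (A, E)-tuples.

{(29, 24), (35, 27), (35, 38)}

Joining Q and U on A yields {(29, 24, 33, 15, 26), (35, 27, 39, 24, 2), (35, 27, 39, 24, 33), (35, 38, 38, 38, 2), (35, 38, 38, 38, 33), (8, 12, 8, 17, 22), (8, 12, 8, 17, 39), (8, 38, 8, 13, 22), (8, 38, 8, 13, 39), (8, 4, 21, 31, 22), (8, 4, 21, 31, 39), (8, 7, 6, 35, 22), (8, 7, 6, 35, 39), (8, 8, 33, 20, 22), (8, 8, 33, 20, 39)}.
π_{E, A} gives {(12, 8), (24, 29), (27, 35), (38, 35), (38, 8), (4, 8), (7, 8), (8, 8)} (7 duplicate(s) eliminated).
Filtering on A ≠ 8 leaves {(24, 29), (27, 35), (38, 35)}.
π_{A, E} gives {(29, 24), (35, 27), (35, 38)}.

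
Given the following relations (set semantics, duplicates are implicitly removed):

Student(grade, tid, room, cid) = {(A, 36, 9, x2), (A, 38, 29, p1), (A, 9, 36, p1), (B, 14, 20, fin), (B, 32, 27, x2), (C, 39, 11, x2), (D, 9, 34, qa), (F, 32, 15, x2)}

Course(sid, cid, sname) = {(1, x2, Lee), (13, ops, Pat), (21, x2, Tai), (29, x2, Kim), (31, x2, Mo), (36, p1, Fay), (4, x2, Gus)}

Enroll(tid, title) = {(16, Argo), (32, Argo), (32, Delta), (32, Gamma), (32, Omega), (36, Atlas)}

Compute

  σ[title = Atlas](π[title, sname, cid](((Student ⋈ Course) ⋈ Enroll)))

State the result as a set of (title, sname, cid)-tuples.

{(Atlas, Gus, x2), (Atlas, Kim, x2), (Atlas, Lee, x2), (Atlas, Mo, x2), (Atlas, Tai, x2)}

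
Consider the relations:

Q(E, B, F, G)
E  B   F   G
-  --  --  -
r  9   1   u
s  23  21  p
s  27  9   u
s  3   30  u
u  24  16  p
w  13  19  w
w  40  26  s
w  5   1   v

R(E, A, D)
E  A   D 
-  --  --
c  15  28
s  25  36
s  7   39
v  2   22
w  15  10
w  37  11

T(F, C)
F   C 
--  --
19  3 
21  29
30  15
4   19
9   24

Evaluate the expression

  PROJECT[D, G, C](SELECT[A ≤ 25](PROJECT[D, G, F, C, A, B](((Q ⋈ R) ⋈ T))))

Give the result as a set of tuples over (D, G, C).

{(10, w, 3), (36, p, 29), (36, u, 15), (36, u, 24), (39, p, 29), (39, u, 15), (39, u, 24)}

Q ⋈ R (natural join on E): {(s, 23, 21, p, 25, 36), (s, 23, 21, p, 7, 39), (s, 27, 9, u, 25, 36), (s, 27, 9, u, 7, 39), (s, 3, 30, u, 25, 36), (s, 3, 30, u, 7, 39), (w, 13, 19, w, 15, 10), (w, 13, 19, w, 37, 11), (w, 40, 26, s, 15, 10), (w, 40, 26, s, 37, 11), (w, 5, 1, v, 15, 10), (w, 5, 1, v, 37, 11)}
(Q ⋈ R) ⋈ T (natural join on F): {(s, 23, 21, p, 25, 36, 29), (s, 23, 21, p, 7, 39, 29), (s, 27, 9, u, 25, 36, 24), (s, 27, 9, u, 7, 39, 24), (s, 3, 30, u, 25, 36, 15), (s, 3, 30, u, 7, 39, 15), (w, 13, 19, w, 15, 10, 3), (w, 13, 19, w, 37, 11, 3)}
Keep only column(s) D, G, F, C, A, B: {(10, w, 19, 3, 15, 13), (11, w, 19, 3, 37, 13), (36, p, 21, 29, 25, 23), (36, u, 30, 15, 25, 3), (36, u, 9, 24, 25, 27), (39, p, 21, 29, 7, 23), (39, u, 30, 15, 7, 3), (39, u, 9, 24, 7, 27)}
σ[A ≤ 25]: keep tuples satisfying A ≤ 25 → {(10, w, 19, 3, 15, 13), (36, p, 21, 29, 25, 23), (36, u, 30, 15, 25, 3), (36, u, 9, 24, 25, 27), (39, p, 21, 29, 7, 23), (39, u, 30, 15, 7, 3), (39, u, 9, 24, 7, 27)}
Keep only column(s) D, G, C: {(10, w, 3), (36, p, 29), (36, u, 15), (36, u, 24), (39, p, 29), (39, u, 15), (39, u, 24)}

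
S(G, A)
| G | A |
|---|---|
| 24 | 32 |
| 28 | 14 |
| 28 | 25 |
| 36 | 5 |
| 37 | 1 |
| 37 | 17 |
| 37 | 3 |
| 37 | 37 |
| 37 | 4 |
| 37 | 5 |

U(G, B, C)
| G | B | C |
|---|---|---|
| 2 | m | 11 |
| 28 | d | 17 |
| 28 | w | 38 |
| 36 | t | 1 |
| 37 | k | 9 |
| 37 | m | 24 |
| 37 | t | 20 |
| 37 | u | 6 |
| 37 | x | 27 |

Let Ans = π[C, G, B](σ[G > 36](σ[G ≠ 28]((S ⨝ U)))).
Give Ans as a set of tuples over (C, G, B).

Natural join on G: {(28, 14, d, 17), (28, 14, w, 38), (28, 25, d, 17), (28, 25, w, 38), (36, 5, t, 1), (37, 1, k, 9), (37, 1, m, 24), (37, 1, t, 20), (37, 1, u, 6), (37, 1, x, 27), (37, 17, k, 9), (37, 17, m, 24), (37, 17, t, 20), (37, 17, u, 6), (37, 17, x, 27), (37, 3, k, 9), (37, 3, m, 24), (37, 3, t, 20), (37, 3, u, 6), (37, 3, x, 27), (37, 37, k, 9), (37, 37, m, 24), (37, 37, t, 20), (37, 37, u, 6), (37, 37, x, 27), (37, 4, k, 9), (37, 4, m, 24), (37, 4, t, 20), (37, 4, u, 6), (37, 4, x, 27), (37, 5, k, 9), (37, 5, m, 24), (37, 5, t, 20), (37, 5, u, 6), (37, 5, x, 27)}
Filtering on G ≠ 28 leaves {(36, 5, t, 1), (37, 1, k, 9), (37, 1, m, 24), (37, 1, t, 20), (37, 1, u, 6), (37, 1, x, 27), (37, 17, k, 9), (37, 17, m, 24), (37, 17, t, 20), (37, 17, u, 6), (37, 17, x, 27), (37, 3, k, 9), (37, 3, m, 24), (37, 3, t, 20), (37, 3, u, 6), (37, 3, x, 27), (37, 37, k, 9), (37, 37, m, 24), (37, 37, t, 20), (37, 37, u, 6), (37, 37, x, 27), (37, 4, k, 9), (37, 4, m, 24), (37, 4, t, 20), (37, 4, u, 6), (37, 4, x, 27), (37, 5, k, 9), (37, 5, m, 24), (37, 5, t, 20), (37, 5, u, 6), (37, 5, x, 27)}.
Filtering on G > 36 leaves {(37, 1, k, 9), (37, 1, m, 24), (37, 1, t, 20), (37, 1, u, 6), (37, 1, x, 27), (37, 17, k, 9), (37, 17, m, 24), (37, 17, t, 20), (37, 17, u, 6), (37, 17, x, 27), (37, 3, k, 9), (37, 3, m, 24), (37, 3, t, 20), (37, 3, u, 6), (37, 3, x, 27), (37, 37, k, 9), (37, 37, m, 24), (37, 37, t, 20), (37, 37, u, 6), (37, 37, x, 27), (37, 4, k, 9), (37, 4, m, 24), (37, 4, t, 20), (37, 4, u, 6), (37, 4, x, 27), (37, 5, k, 9), (37, 5, m, 24), (37, 5, t, 20), (37, 5, u, 6), (37, 5, x, 27)}.
Projecting to C, G, B (25 duplicate(s) eliminated): {(20, 37, t), (24, 37, m), (27, 37, x), (6, 37, u), (9, 37, k)}

{(20, 37, t), (24, 37, m), (27, 37, x), (6, 37, u), (9, 37, k)}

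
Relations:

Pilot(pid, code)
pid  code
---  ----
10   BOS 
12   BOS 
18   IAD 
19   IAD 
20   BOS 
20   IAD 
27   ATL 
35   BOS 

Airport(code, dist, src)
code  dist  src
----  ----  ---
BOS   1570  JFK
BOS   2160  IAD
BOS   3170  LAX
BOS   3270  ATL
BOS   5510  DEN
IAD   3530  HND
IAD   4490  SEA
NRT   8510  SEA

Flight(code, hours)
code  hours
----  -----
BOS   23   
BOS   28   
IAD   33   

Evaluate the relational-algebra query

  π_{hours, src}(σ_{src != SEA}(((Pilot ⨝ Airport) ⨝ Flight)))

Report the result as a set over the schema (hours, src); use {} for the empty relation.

{(23, ATL), (23, DEN), (23, IAD), (23, JFK), (23, LAX), (28, ATL), (28, DEN), (28, IAD), (28, JFK), (28, LAX), (33, HND)}

Natural join on code: {(10, BOS, 1570, JFK), (10, BOS, 2160, IAD), (10, BOS, 3170, LAX), (10, BOS, 3270, ATL), (10, BOS, 5510, DEN), (12, BOS, 1570, JFK), (12, BOS, 2160, IAD), (12, BOS, 3170, LAX), (12, BOS, 3270, ATL), (12, BOS, 5510, DEN), (18, IAD, 3530, HND), (18, IAD, 4490, SEA), (19, IAD, 3530, HND), (19, IAD, 4490, SEA), (20, BOS, 1570, JFK), (20, BOS, 2160, IAD), (20, BOS, 3170, LAX), (20, BOS, 3270, ATL), (20, BOS, 5510, DEN), (20, IAD, 3530, HND), (20, IAD, 4490, SEA), (35, BOS, 1570, JFK), (35, BOS, 2160, IAD), (35, BOS, 3170, LAX), (35, BOS, 3270, ATL), (35, BOS, 5510, DEN)}
Natural join on code: {(10, BOS, 1570, JFK, 23), (10, BOS, 1570, JFK, 28), (10, BOS, 2160, IAD, 23), (10, BOS, 2160, IAD, 28), (10, BOS, 3170, LAX, 23), (10, BOS, 3170, LAX, 28), (10, BOS, 3270, ATL, 23), (10, BOS, 3270, ATL, 28), (10, BOS, 5510, DEN, 23), (10, BOS, 5510, DEN, 28), (12, BOS, 1570, JFK, 23), (12, BOS, 1570, JFK, 28), (12, BOS, 2160, IAD, 23), (12, BOS, 2160, IAD, 28), (12, BOS, 3170, LAX, 23), (12, BOS, 3170, LAX, 28), (12, BOS, 3270, ATL, 23), (12, BOS, 3270, ATL, 28), (12, BOS, 5510, DEN, 23), (12, BOS, 5510, DEN, 28), (18, IAD, 3530, HND, 33), (18, IAD, 4490, SEA, 33), (19, IAD, 3530, HND, 33), (19, IAD, 4490, SEA, 33), (20, BOS, 1570, JFK, 23), (20, BOS, 1570, JFK, 28), (20, BOS, 2160, IAD, 23), (20, BOS, 2160, IAD, 28), (20, BOS, 3170, LAX, 23), (20, BOS, 3170, LAX, 28), (20, BOS, 3270, ATL, 23), (20, BOS, 3270, ATL, 28), (20, BOS, 5510, DEN, 23), (20, BOS, 5510, DEN, 28), (20, IAD, 3530, HND, 33), (20, IAD, 4490, SEA, 33), (35, BOS, 1570, JFK, 23), (35, BOS, 1570, JFK, 28), (35, BOS, 2160, IAD, 23), (35, BOS, 2160, IAD, 28), (35, BOS, 3170, LAX, 23), (35, BOS, 3170, LAX, 28), (35, BOS, 3270, ATL, 23), (35, BOS, 3270, ATL, 28), (35, BOS, 5510, DEN, 23), (35, BOS, 5510, DEN, 28)}
Filtering on src != SEA leaves {(10, BOS, 1570, JFK, 23), (10, BOS, 1570, JFK, 28), (10, BOS, 2160, IAD, 23), (10, BOS, 2160, IAD, 28), (10, BOS, 3170, LAX, 23), (10, BOS, 3170, LAX, 28), (10, BOS, 3270, ATL, 23), (10, BOS, 3270, ATL, 28), (10, BOS, 5510, DEN, 23), (10, BOS, 5510, DEN, 28), (12, BOS, 1570, JFK, 23), (12, BOS, 1570, JFK, 28), (12, BOS, 2160, IAD, 23), (12, BOS, 2160, IAD, 28), (12, BOS, 3170, LAX, 23), (12, BOS, 3170, LAX, 28), (12, BOS, 3270, ATL, 23), (12, BOS, 3270, ATL, 28), (12, BOS, 5510, DEN, 23), (12, BOS, 5510, DEN, 28), (18, IAD, 3530, HND, 33), (19, IAD, 3530, HND, 33), (20, BOS, 1570, JFK, 23), (20, BOS, 1570, JFK, 28), (20, BOS, 2160, IAD, 23), (20, BOS, 2160, IAD, 28), (20, BOS, 3170, LAX, 23), (20, BOS, 3170, LAX, 28), (20, BOS, 3270, ATL, 23), (20, BOS, 3270, ATL, 28), (20, BOS, 5510, DEN, 23), (20, BOS, 5510, DEN, 28), (20, IAD, 3530, HND, 33), (35, BOS, 1570, JFK, 23), (35, BOS, 1570, JFK, 28), (35, BOS, 2160, IAD, 23), (35, BOS, 2160, IAD, 28), (35, BOS, 3170, LAX, 23), (35, BOS, 3170, LAX, 28), (35, BOS, 3270, ATL, 23), (35, BOS, 3270, ATL, 28), (35, BOS, 5510, DEN, 23), (35, BOS, 5510, DEN, 28)}.
Keep only column(s) hours, src (32 duplicate(s) eliminated): {(23, ATL), (23, DEN), (23, IAD), (23, JFK), (23, LAX), (28, ATL), (28, DEN), (28, IAD), (28, JFK), (28, LAX), (33, HND)}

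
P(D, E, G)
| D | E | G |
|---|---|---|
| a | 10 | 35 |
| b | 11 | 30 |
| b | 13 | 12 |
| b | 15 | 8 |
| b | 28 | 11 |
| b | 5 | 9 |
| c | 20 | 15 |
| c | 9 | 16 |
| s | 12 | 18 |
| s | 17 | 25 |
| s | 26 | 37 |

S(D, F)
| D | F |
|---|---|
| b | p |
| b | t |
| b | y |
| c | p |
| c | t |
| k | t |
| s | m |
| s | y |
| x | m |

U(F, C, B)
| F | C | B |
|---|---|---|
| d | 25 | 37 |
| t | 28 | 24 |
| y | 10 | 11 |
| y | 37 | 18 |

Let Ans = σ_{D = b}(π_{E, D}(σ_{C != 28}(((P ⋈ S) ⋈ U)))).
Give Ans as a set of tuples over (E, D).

Natural join on D: {(b, 11, 30, p), (b, 11, 30, t), (b, 11, 30, y), (b, 13, 12, p), (b, 13, 12, t), (b, 13, 12, y), (b, 15, 8, p), (b, 15, 8, t), (b, 15, 8, y), (b, 28, 11, p), (b, 28, 11, t), (b, 28, 11, y), (b, 5, 9, p), (b, 5, 9, t), (b, 5, 9, y), (c, 20, 15, p), (c, 20, 15, t), (c, 9, 16, p), (c, 9, 16, t), (s, 12, 18, m), (s, 12, 18, y), (s, 17, 25, m), (s, 17, 25, y), (s, 26, 37, m), (s, 26, 37, y)}
Natural join on F: {(b, 11, 30, t, 28, 24), (b, 11, 30, y, 10, 11), (b, 11, 30, y, 37, 18), (b, 13, 12, t, 28, 24), (b, 13, 12, y, 10, 11), (b, 13, 12, y, 37, 18), (b, 15, 8, t, 28, 24), (b, 15, 8, y, 10, 11), (b, 15, 8, y, 37, 18), (b, 28, 11, t, 28, 24), (b, 28, 11, y, 10, 11), (b, 28, 11, y, 37, 18), (b, 5, 9, t, 28, 24), (b, 5, 9, y, 10, 11), (b, 5, 9, y, 37, 18), (c, 20, 15, t, 28, 24), (c, 9, 16, t, 28, 24), (s, 12, 18, y, 10, 11), (s, 12, 18, y, 37, 18), (s, 17, 25, y, 10, 11), (s, 17, 25, y, 37, 18), (s, 26, 37, y, 10, 11), (s, 26, 37, y, 37, 18)}
Apply σ_{C != 28}; surviving tuples: {(b, 11, 30, y, 10, 11), (b, 11, 30, y, 37, 18), (b, 13, 12, y, 10, 11), (b, 13, 12, y, 37, 18), (b, 15, 8, y, 10, 11), (b, 15, 8, y, 37, 18), (b, 28, 11, y, 10, 11), (b, 28, 11, y, 37, 18), (b, 5, 9, y, 10, 11), (b, 5, 9, y, 37, 18), (s, 12, 18, y, 10, 11), (s, 12, 18, y, 37, 18), (s, 17, 25, y, 10, 11), (s, 17, 25, y, 37, 18), (s, 26, 37, y, 10, 11), (s, 26, 37, y, 37, 18)}
Keep only column(s) E, D (8 duplicate(s) eliminated): {(11, b), (12, s), (13, b), (15, b), (17, s), (26, s), (28, b), (5, b)}
Apply σ_{D = b}; surviving tuples: {(11, b), (13, b), (15, b), (28, b), (5, b)}

{(11, b), (13, b), (15, b), (28, b), (5, b)}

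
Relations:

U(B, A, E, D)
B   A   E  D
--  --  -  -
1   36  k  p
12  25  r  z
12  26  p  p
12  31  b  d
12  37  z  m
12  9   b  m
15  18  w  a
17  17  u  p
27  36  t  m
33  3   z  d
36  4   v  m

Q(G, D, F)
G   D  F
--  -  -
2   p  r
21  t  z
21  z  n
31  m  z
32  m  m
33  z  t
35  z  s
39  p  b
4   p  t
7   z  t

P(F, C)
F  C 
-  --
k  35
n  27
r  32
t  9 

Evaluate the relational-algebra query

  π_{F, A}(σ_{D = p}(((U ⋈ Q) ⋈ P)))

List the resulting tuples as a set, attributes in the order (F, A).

Joining U and Q on D yields {(1, 36, k, p, 2, r), (1, 36, k, p, 39, b), (1, 36, k, p, 4, t), (12, 25, r, z, 21, n), (12, 25, r, z, 33, t), (12, 25, r, z, 35, s), (12, 25, r, z, 7, t), (12, 26, p, p, 2, r), (12, 26, p, p, 39, b), (12, 26, p, p, 4, t), (12, 37, z, m, 31, z), (12, 37, z, m, 32, m), (12, 9, b, m, 31, z), (12, 9, b, m, 32, m), (17, 17, u, p, 2, r), (17, 17, u, p, 39, b), (17, 17, u, p, 4, t), (27, 36, t, m, 31, z), (27, 36, t, m, 32, m), (36, 4, v, m, 31, z), (36, 4, v, m, 32, m)}.
Joining (U ⋈ Q) and P on F yields {(1, 36, k, p, 2, r, 32), (1, 36, k, p, 4, t, 9), (12, 25, r, z, 21, n, 27), (12, 25, r, z, 33, t, 9), (12, 25, r, z, 7, t, 9), (12, 26, p, p, 2, r, 32), (12, 26, p, p, 4, t, 9), (17, 17, u, p, 2, r, 32), (17, 17, u, p, 4, t, 9)}.
Selection D = p: {(1, 36, k, p, 2, r, 32), (1, 36, k, p, 4, t, 9), (12, 26, p, p, 2, r, 32), (12, 26, p, p, 4, t, 9), (17, 17, u, p, 2, r, 32), (17, 17, u, p, 4, t, 9)}
π[F, A]: project onto (F, A) → {(r, 17), (r, 26), (r, 36), (t, 17), (t, 26), (t, 36)}

{(r, 17), (r, 26), (r, 36), (t, 17), (t, 26), (t, 36)}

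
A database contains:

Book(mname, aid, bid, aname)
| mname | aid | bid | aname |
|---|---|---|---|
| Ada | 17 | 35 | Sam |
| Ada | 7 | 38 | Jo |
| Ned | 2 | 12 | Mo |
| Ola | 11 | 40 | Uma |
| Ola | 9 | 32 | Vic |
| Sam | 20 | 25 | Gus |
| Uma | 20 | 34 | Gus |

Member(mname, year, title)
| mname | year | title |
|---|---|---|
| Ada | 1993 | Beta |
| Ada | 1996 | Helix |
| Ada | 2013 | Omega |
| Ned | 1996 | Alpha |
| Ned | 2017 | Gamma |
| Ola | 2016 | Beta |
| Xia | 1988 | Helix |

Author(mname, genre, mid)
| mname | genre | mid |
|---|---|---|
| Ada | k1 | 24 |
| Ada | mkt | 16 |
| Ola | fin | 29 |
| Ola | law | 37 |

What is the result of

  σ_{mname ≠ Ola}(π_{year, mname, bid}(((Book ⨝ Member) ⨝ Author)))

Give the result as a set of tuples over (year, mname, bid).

{(1993, Ada, 35), (1993, Ada, 38), (1996, Ada, 35), (1996, Ada, 38), (2013, Ada, 35), (2013, Ada, 38)}

Joining Book and Member on mname yields {(Ada, 17, 35, Sam, 1993, Beta), (Ada, 17, 35, Sam, 1996, Helix), (Ada, 17, 35, Sam, 2013, Omega), (Ada, 7, 38, Jo, 1993, Beta), (Ada, 7, 38, Jo, 1996, Helix), (Ada, 7, 38, Jo, 2013, Omega), (Ned, 2, 12, Mo, 1996, Alpha), (Ned, 2, 12, Mo, 2017, Gamma), (Ola, 11, 40, Uma, 2016, Beta), (Ola, 9, 32, Vic, 2016, Beta)}.
Joining (Book ⨝ Member) and Author on mname yields {(Ada, 17, 35, Sam, 1993, Beta, k1, 24), (Ada, 17, 35, Sam, 1993, Beta, mkt, 16), (Ada, 17, 35, Sam, 1996, Helix, k1, 24), (Ada, 17, 35, Sam, 1996, Helix, mkt, 16), (Ada, 17, 35, Sam, 2013, Omega, k1, 24), (Ada, 17, 35, Sam, 2013, Omega, mkt, 16), (Ada, 7, 38, Jo, 1993, Beta, k1, 24), (Ada, 7, 38, Jo, 1993, Beta, mkt, 16), (Ada, 7, 38, Jo, 1996, Helix, k1, 24), (Ada, 7, 38, Jo, 1996, Helix, mkt, 16), (Ada, 7, 38, Jo, 2013, Omega, k1, 24), (Ada, 7, 38, Jo, 2013, Omega, mkt, 16), (Ola, 11, 40, Uma, 2016, Beta, fin, 29), (Ola, 11, 40, Uma, 2016, Beta, law, 37), (Ola, 9, 32, Vic, 2016, Beta, fin, 29), (Ola, 9, 32, Vic, 2016, Beta, law, 37)}.
π[year, mname, bid]: project onto (year, mname, bid) (8 duplicate(s) eliminated) → {(1993, Ada, 35), (1993, Ada, 38), (1996, Ada, 35), (1996, Ada, 38), (2013, Ada, 35), (2013, Ada, 38), (2016, Ola, 32), (2016, Ola, 40)}
Apply σ_{mname ≠ Ola}; surviving tuples: {(1993, Ada, 35), (1993, Ada, 38), (1996, Ada, 35), (1996, Ada, 38), (2013, Ada, 35), (2013, Ada, 38)}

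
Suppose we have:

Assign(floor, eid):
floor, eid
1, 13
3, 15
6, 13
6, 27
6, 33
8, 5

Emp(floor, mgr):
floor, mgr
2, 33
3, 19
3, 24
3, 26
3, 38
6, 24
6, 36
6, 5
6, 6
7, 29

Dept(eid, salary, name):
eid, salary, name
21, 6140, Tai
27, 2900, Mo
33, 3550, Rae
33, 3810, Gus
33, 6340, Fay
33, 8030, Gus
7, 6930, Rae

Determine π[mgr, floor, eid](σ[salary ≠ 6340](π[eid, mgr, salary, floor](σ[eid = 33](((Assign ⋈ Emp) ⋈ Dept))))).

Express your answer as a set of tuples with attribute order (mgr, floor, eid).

{(24, 6, 33), (36, 6, 33), (5, 6, 33), (6, 6, 33)}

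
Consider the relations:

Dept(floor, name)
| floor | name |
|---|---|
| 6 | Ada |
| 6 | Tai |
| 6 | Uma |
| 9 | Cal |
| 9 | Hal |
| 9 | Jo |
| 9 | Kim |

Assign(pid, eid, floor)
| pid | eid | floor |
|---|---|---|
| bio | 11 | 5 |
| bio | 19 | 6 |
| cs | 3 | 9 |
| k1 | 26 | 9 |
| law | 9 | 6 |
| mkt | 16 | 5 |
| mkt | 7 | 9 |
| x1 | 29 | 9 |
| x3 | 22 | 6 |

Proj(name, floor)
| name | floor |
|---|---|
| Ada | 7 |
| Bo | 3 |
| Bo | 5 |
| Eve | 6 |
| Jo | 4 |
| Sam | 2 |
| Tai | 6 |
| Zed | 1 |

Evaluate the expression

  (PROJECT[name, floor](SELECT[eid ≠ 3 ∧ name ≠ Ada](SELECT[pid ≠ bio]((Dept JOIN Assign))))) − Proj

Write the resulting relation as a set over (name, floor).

{(Cal, 9), (Hal, 9), (Jo, 9), (Kim, 9), (Uma, 6)}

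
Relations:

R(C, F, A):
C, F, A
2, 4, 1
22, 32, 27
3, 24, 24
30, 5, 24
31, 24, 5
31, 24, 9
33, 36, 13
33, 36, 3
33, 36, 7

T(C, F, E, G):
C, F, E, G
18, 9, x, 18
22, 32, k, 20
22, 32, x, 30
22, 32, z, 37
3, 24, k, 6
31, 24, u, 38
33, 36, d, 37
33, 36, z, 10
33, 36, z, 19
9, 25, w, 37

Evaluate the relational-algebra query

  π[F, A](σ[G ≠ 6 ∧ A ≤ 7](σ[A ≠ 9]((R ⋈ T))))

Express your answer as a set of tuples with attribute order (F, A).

Natural join on C, F: {(22, 32, 27, k, 20), (22, 32, 27, x, 30), (22, 32, 27, z, 37), (3, 24, 24, k, 6), (31, 24, 5, u, 38), (31, 24, 9, u, 38), (33, 36, 13, d, 37), (33, 36, 13, z, 10), (33, 36, 13, z, 19), (33, 36, 3, d, 37), (33, 36, 3, z, 10), (33, 36, 3, z, 19), (33, 36, 7, d, 37), (33, 36, 7, z, 10), (33, 36, 7, z, 19)}
Selection A ≠ 9: {(22, 32, 27, k, 20), (22, 32, 27, x, 30), (22, 32, 27, z, 37), (3, 24, 24, k, 6), (31, 24, 5, u, 38), (33, 36, 13, d, 37), (33, 36, 13, z, 10), (33, 36, 13, z, 19), (33, 36, 3, d, 37), (33, 36, 3, z, 10), (33, 36, 3, z, 19), (33, 36, 7, d, 37), (33, 36, 7, z, 10), (33, 36, 7, z, 19)}
Selection G ≠ 6 ∧ A ≤ 7: {(31, 24, 5, u, 38), (33, 36, 3, d, 37), (33, 36, 3, z, 10), (33, 36, 3, z, 19), (33, 36, 7, d, 37), (33, 36, 7, z, 10), (33, 36, 7, z, 19)}
Projecting to F, A (4 duplicate(s) eliminated): {(24, 5), (36, 3), (36, 7)}

{(24, 5), (36, 3), (36, 7)}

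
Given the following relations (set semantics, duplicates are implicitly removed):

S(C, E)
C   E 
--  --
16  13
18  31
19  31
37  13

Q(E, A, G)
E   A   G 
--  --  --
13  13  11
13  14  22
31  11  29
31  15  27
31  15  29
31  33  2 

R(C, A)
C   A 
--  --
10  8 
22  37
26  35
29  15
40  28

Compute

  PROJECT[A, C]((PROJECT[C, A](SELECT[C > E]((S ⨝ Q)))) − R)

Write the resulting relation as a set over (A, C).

{(13, 16), (13, 37), (14, 16), (14, 37)}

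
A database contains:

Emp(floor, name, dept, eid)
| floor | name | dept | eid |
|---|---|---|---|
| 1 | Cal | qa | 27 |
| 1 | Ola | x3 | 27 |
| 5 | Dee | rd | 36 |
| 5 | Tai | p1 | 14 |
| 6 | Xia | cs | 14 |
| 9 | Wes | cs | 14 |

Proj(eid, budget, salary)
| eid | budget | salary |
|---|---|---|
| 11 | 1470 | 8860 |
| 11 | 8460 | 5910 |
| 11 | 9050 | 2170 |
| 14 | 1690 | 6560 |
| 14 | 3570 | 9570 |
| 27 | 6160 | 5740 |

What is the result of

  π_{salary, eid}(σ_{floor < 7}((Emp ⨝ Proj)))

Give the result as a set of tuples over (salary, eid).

{(5740, 27), (6560, 14), (9570, 14)}

Emp ⋈ Proj (natural join on eid): {(1, Cal, qa, 27, 6160, 5740), (1, Ola, x3, 27, 6160, 5740), (5, Tai, p1, 14, 1690, 6560), (5, Tai, p1, 14, 3570, 9570), (6, Xia, cs, 14, 1690, 6560), (6, Xia, cs, 14, 3570, 9570), (9, Wes, cs, 14, 1690, 6560), (9, Wes, cs, 14, 3570, 9570)}
σ[floor < 7]: keep tuples satisfying floor < 7 → {(1, Cal, qa, 27, 6160, 5740), (1, Ola, x3, 27, 6160, 5740), (5, Tai, p1, 14, 1690, 6560), (5, Tai, p1, 14, 3570, 9570), (6, Xia, cs, 14, 1690, 6560), (6, Xia, cs, 14, 3570, 9570)}
Projecting to salary, eid (3 duplicate(s) eliminated): {(5740, 27), (6560, 14), (9570, 14)}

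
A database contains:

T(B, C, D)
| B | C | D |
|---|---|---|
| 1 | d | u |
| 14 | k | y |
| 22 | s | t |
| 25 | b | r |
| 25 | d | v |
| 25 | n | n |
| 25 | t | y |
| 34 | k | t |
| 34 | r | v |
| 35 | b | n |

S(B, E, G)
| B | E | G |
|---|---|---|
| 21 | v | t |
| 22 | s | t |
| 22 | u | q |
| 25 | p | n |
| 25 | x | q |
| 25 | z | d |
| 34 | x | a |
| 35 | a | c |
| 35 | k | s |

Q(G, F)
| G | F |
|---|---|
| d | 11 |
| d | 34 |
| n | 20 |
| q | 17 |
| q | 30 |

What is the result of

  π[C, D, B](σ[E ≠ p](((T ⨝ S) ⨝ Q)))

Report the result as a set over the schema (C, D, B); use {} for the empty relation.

Natural join on B: {(22, s, t, s, t), (22, s, t, u, q), (25, b, r, p, n), (25, b, r, x, q), (25, b, r, z, d), (25, d, v, p, n), (25, d, v, x, q), (25, d, v, z, d), (25, n, n, p, n), (25, n, n, x, q), (25, n, n, z, d), (25, t, y, p, n), (25, t, y, x, q), (25, t, y, z, d), (34, k, t, x, a), (34, r, v, x, a), (35, b, n, a, c), (35, b, n, k, s)}
Natural join on G: {(22, s, t, u, q, 17), (22, s, t, u, q, 30), (25, b, r, p, n, 20), (25, b, r, x, q, 17), (25, b, r, x, q, 30), (25, b, r, z, d, 11), (25, b, r, z, d, 34), (25, d, v, p, n, 20), (25, d, v, x, q, 17), (25, d, v, x, q, 30), (25, d, v, z, d, 11), (25, d, v, z, d, 34), (25, n, n, p, n, 20), (25, n, n, x, q, 17), (25, n, n, x, q, 30), (25, n, n, z, d, 11), (25, n, n, z, d, 34), (25, t, y, p, n, 20), (25, t, y, x, q, 17), (25, t, y, x, q, 30), (25, t, y, z, d, 11), (25, t, y, z, d, 34)}
σ[E ≠ p]: keep tuples satisfying E ≠ p → {(22, s, t, u, q, 17), (22, s, t, u, q, 30), (25, b, r, x, q, 17), (25, b, r, x, q, 30), (25, b, r, z, d, 11), (25, b, r, z, d, 34), (25, d, v, x, q, 17), (25, d, v, x, q, 30), (25, d, v, z, d, 11), (25, d, v, z, d, 34), (25, n, n, x, q, 17), (25, n, n, x, q, 30), (25, n, n, z, d, 11), (25, n, n, z, d, 34), (25, t, y, x, q, 17), (25, t, y, x, q, 30), (25, t, y, z, d, 11), (25, t, y, z, d, 34)}
Keep only column(s) C, D, B (13 duplicate(s) eliminated): {(b, r, 25), (d, v, 25), (n, n, 25), (s, t, 22), (t, y, 25)}

{(b, r, 25), (d, v, 25), (n, n, 25), (s, t, 22), (t, y, 25)}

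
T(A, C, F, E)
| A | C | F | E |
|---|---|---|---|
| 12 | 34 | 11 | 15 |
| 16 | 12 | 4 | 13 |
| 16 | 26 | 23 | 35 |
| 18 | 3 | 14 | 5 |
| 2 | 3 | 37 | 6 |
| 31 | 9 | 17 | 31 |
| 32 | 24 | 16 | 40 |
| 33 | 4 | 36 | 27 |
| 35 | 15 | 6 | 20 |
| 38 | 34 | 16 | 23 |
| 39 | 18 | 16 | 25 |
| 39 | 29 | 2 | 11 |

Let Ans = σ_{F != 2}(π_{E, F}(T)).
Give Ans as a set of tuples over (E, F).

{(13, 4), (15, 11), (20, 6), (23, 16), (25, 16), (27, 36), (31, 17), (35, 23), (40, 16), (5, 14), (6, 37)}

Keep only column(s) E, F: {(11, 2), (13, 4), (15, 11), (20, 6), (23, 16), (25, 16), (27, 36), (31, 17), (35, 23), (40, 16), (5, 14), (6, 37)}
Apply σ_{F != 2}; surviving tuples: {(13, 4), (15, 11), (20, 6), (23, 16), (25, 16), (27, 36), (31, 17), (35, 23), (40, 16), (5, 14), (6, 37)}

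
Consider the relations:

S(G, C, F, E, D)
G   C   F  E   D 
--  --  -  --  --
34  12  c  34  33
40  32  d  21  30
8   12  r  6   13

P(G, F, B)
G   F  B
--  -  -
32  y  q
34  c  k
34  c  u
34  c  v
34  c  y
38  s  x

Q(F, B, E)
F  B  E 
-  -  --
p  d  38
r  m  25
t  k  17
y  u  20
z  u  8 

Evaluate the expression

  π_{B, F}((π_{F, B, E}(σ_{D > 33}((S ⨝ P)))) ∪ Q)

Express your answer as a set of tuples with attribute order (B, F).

{(d, p), (k, t), (m, r), (u, y), (u, z)}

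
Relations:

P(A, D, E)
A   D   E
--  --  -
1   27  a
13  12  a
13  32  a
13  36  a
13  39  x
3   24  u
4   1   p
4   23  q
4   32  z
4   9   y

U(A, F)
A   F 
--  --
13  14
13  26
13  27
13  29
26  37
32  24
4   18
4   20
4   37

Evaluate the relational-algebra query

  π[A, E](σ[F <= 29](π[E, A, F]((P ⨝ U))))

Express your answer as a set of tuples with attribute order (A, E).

Joining P and U on A yields {(13, 12, a, 14), (13, 12, a, 26), (13, 12, a, 27), (13, 12, a, 29), (13, 32, a, 14), (13, 32, a, 26), (13, 32, a, 27), (13, 32, a, 29), (13, 36, a, 14), (13, 36, a, 26), (13, 36, a, 27), (13, 36, a, 29), (13, 39, x, 14), (13, 39, x, 26), (13, 39, x, 27), (13, 39, x, 29), (4, 1, p, 18), (4, 1, p, 20), (4, 1, p, 37), (4, 23, q, 18), (4, 23, q, 20), (4, 23, q, 37), (4, 32, z, 18), (4, 32, z, 20), (4, 32, z, 37), (4, 9, y, 18), (4, 9, y, 20), (4, 9, y, 37)}.
π_{E, A, F} gives {(a, 13, 14), (a, 13, 26), (a, 13, 27), (a, 13, 29), (p, 4, 18), (p, 4, 20), (p, 4, 37), (q, 4, 18), (q, 4, 20), (q, 4, 37), (x, 13, 14), (x, 13, 26), (x, 13, 27), (x, 13, 29), (y, 4, 18), (y, 4, 20), (y, 4, 37), (z, 4, 18), (z, 4, 20), (z, 4, 37)} (8 duplicate(s) eliminated).
Apply σ_{F <= 29}; surviving tuples: {(a, 13, 14), (a, 13, 26), (a, 13, 27), (a, 13, 29), (p, 4, 18), (p, 4, 20), (q, 4, 18), (q, 4, 20), (x, 13, 14), (x, 13, 26), (x, 13, 27), (x, 13, 29), (y, 4, 18), (y, 4, 20), (z, 4, 18), (z, 4, 20)}
π_{A, E} gives {(13, a), (13, x), (4, p), (4, q), (4, y), (4, z)} (10 duplicate(s) eliminated).

{(13, a), (13, x), (4, p), (4, q), (4, y), (4, z)}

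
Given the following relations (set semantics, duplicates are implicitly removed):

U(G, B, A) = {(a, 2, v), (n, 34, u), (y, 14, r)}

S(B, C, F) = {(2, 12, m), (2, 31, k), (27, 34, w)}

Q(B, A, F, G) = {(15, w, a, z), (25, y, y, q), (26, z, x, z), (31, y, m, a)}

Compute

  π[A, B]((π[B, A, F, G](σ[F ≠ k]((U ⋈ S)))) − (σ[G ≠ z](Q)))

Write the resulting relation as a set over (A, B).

Joining U and S on B yields {(a, 2, v, 12, m), (a, 2, v, 31, k)}.
Selection F ≠ k: {(a, 2, v, 12, m)}
π_{B, A, F, G} gives {(2, v, m, a)}.
Selection G ≠ z: {(25, y, y, q), (31, y, m, a)}
Set difference of the two operands is {(2, v, m, a)}.
π_{A, B} gives {(v, 2)}.

{(v, 2)}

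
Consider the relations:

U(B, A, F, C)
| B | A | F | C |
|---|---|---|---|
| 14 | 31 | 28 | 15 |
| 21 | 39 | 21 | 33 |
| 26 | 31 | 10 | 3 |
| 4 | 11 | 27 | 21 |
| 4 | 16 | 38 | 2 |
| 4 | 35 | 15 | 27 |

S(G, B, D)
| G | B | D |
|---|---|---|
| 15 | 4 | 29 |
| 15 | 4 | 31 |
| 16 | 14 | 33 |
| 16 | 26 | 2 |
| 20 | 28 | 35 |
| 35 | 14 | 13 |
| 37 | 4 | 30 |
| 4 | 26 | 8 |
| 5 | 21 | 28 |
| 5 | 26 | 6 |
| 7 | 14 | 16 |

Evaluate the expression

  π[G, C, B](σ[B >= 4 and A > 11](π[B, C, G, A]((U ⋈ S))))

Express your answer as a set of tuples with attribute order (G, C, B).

{(15, 2, 4), (15, 27, 4), (16, 15, 14), (16, 3, 26), (35, 15, 14), (37, 2, 4), (37, 27, 4), (4, 3, 26), (5, 3, 26), (5, 33, 21), (7, 15, 14)}

Natural join on B: {(14, 31, 28, 15, 16, 33), (14, 31, 28, 15, 35, 13), (14, 31, 28, 15, 7, 16), (21, 39, 21, 33, 5, 28), (26, 31, 10, 3, 16, 2), (26, 31, 10, 3, 4, 8), (26, 31, 10, 3, 5, 6), (4, 11, 27, 21, 15, 29), (4, 11, 27, 21, 15, 31), (4, 11, 27, 21, 37, 30), (4, 16, 38, 2, 15, 29), (4, 16, 38, 2, 15, 31), (4, 16, 38, 2, 37, 30), (4, 35, 15, 27, 15, 29), (4, 35, 15, 27, 15, 31), (4, 35, 15, 27, 37, 30)}
Keep only column(s) B, C, G, A (3 duplicate(s) eliminated): {(14, 15, 16, 31), (14, 15, 35, 31), (14, 15, 7, 31), (21, 33, 5, 39), (26, 3, 16, 31), (26, 3, 4, 31), (26, 3, 5, 31), (4, 2, 15, 16), (4, 2, 37, 16), (4, 21, 15, 11), (4, 21, 37, 11), (4, 27, 15, 35), (4, 27, 37, 35)}
σ[B >= 4 and A > 11]: keep tuples satisfying B >= 4 and A > 11 → {(14, 15, 16, 31), (14, 15, 35, 31), (14, 15, 7, 31), (21, 33, 5, 39), (26, 3, 16, 31), (26, 3, 4, 31), (26, 3, 5, 31), (4, 2, 15, 16), (4, 2, 37, 16), (4, 27, 15, 35), (4, 27, 37, 35)}
Keep only column(s) G, C, B: {(15, 2, 4), (15, 27, 4), (16, 15, 14), (16, 3, 26), (35, 15, 14), (37, 2, 4), (37, 27, 4), (4, 3, 26), (5, 3, 26), (5, 33, 21), (7, 15, 14)}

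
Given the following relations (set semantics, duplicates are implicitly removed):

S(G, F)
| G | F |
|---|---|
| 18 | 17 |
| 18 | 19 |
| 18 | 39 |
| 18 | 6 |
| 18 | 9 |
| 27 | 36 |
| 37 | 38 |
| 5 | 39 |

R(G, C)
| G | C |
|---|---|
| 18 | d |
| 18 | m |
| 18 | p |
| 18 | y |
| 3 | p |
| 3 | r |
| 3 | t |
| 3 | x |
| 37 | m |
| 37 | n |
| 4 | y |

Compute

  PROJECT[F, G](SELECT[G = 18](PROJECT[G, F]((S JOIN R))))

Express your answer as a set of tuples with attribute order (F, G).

{(17, 18), (19, 18), (39, 18), (6, 18), (9, 18)}

Natural join on G: {(18, 17, d), (18, 17, m), (18, 17, p), (18, 17, y), (18, 19, d), (18, 19, m), (18, 19, p), (18, 19, y), (18, 39, d), (18, 39, m), (18, 39, p), (18, 39, y), (18, 6, d), (18, 6, m), (18, 6, p), (18, 6, y), (18, 9, d), (18, 9, m), (18, 9, p), (18, 9, y), (37, 38, m), (37, 38, n)}
Keep only column(s) G, F (16 duplicate(s) eliminated): {(18, 17), (18, 19), (18, 39), (18, 6), (18, 9), (37, 38)}
σ[G = 18]: keep tuples satisfying G = 18 → {(18, 17), (18, 19), (18, 39), (18, 6), (18, 9)}
Keep only column(s) F, G: {(17, 18), (19, 18), (39, 18), (6, 18), (9, 18)}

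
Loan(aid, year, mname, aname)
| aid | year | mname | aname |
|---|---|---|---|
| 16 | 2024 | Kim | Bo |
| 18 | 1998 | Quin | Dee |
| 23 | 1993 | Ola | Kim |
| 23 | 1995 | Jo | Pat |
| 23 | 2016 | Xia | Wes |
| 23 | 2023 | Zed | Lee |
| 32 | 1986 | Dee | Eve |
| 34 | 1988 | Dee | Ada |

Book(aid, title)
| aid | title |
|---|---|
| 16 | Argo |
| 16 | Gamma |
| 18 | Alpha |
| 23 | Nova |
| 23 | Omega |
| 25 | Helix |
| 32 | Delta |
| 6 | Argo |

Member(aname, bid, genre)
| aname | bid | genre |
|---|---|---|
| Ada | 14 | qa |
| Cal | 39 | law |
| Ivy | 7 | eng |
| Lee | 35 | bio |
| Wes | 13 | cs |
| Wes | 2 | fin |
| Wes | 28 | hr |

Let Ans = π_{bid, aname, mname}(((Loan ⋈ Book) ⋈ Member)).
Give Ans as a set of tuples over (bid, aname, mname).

{(13, Wes, Xia), (2, Wes, Xia), (28, Wes, Xia), (35, Lee, Zed)}

Natural join on aid: {(16, 2024, Kim, Bo, Argo), (16, 2024, Kim, Bo, Gamma), (18, 1998, Quin, Dee, Alpha), (23, 1993, Ola, Kim, Nova), (23, 1993, Ola, Kim, Omega), (23, 1995, Jo, Pat, Nova), (23, 1995, Jo, Pat, Omega), (23, 2016, Xia, Wes, Nova), (23, 2016, Xia, Wes, Omega), (23, 2023, Zed, Lee, Nova), (23, 2023, Zed, Lee, Omega), (32, 1986, Dee, Eve, Delta)}
Natural join on aname: {(23, 2016, Xia, Wes, Nova, 13, cs), (23, 2016, Xia, Wes, Nova, 2, fin), (23, 2016, Xia, Wes, Nova, 28, hr), (23, 2016, Xia, Wes, Omega, 13, cs), (23, 2016, Xia, Wes, Omega, 2, fin), (23, 2016, Xia, Wes, Omega, 28, hr), (23, 2023, Zed, Lee, Nova, 35, bio), (23, 2023, Zed, Lee, Omega, 35, bio)}
π_{bid, aname, mname} gives {(13, Wes, Xia), (2, Wes, Xia), (28, Wes, Xia), (35, Lee, Zed)} (4 duplicate(s) eliminated).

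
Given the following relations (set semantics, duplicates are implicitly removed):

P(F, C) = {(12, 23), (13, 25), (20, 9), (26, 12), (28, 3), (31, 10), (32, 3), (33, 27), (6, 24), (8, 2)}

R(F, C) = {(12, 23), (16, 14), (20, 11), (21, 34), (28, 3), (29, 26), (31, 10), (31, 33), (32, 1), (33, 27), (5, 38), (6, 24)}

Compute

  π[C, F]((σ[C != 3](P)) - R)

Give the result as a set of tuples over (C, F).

Apply σ_{C != 3}; surviving tuples: {(12, 23), (13, 25), (20, 9), (26, 12), (31, 10), (33, 27), (6, 24), (8, 2)}
Difference: {(12, 23), (13, 25), (20, 9), (26, 12), (31, 10), (33, 27), (6, 24), (8, 2)} with {(12, 23), (16, 14), (20, 11), (21, 34), (28, 3), (29, 26), (31, 10), (31, 33), (32, 1), (33, 27), (5, 38), (6, 24)} → {(13, 25), (20, 9), (26, 12), (8, 2)}
Keep only column(s) C, F: {(12, 26), (2, 8), (25, 13), (9, 20)}

{(12, 26), (2, 8), (25, 13), (9, 20)}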